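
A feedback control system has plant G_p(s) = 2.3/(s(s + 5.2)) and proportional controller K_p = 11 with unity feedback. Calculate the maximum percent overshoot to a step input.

15%

Closed-loop characteristic equation: s² + 5.2s + 25.3 = 0, so ω_n = 5.03 rad/s and ζ = 5.2/(2·5.03) = 0.5169.
%OS = 100·exp(−πζ/√(1−ζ²)) = 100·exp(−π·0.5169/√0.7328) = 15%.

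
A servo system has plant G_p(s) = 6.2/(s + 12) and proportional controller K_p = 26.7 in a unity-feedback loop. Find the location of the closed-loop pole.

Closed-loop transfer function: T(s) = K_p·G_p(s)/(1 + K_p·G_p(s)) = 165.5/(s + 12 + 165.5) = 165.5/(s + 177.5).
The closed-loop pole is at s = −177.5.

s = -177.5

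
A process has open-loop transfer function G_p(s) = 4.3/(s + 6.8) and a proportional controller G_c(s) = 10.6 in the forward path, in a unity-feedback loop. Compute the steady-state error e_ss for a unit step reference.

0.13

The loop is type 0. Static position error constant K_pos = G_c(0)·G_p(0) = 10.6·0.6324 = 6.703.
Steady-state error to a unit step: e_ss = 1/(1+K_pos) = 1/7.703 = 0.13.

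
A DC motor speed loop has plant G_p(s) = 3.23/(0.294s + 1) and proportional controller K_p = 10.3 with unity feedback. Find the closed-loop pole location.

Closed loop: T(s) = K_p·G_p/(1+K_p·G_p) = 33.27/(0.294s + 1 + 33.27), with pole at s = −(1 + 33.27)/0.294 = −116.6.

s = -116.6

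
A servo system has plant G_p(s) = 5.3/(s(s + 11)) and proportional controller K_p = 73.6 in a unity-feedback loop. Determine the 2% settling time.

T_s ≈ 0.727 s

Closed-loop characteristic equation: s² + 11s + 390.1 = 0, so ω_n = 19.75 rad/s and ζ = 11/(2·19.75) = 0.2785.
2% settling time T_s ≈ 4/(ζω_n) = 4/5.5 = 0.727 s.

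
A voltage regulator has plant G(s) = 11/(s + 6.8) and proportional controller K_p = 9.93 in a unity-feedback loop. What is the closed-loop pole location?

Closed-loop transfer function: T(s) = K_p·G(s)/(1 + K_p·G(s)) = 109.2/(s + 6.8 + 109.2) = 109.2/(s + 116).
The closed-loop pole is at s = −116.

s = -116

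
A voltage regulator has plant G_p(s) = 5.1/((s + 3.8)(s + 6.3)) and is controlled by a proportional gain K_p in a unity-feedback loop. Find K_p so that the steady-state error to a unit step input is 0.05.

K_p = 89.2

Steady-state error for a unit step on this type-0 loop is 1/(1 + K_p·G_p(0)).
G_p(0) = 0.213. Require 1/(1 + K_p·0.213) = 0.05, so 1 + 0.213·K_p = 20.
K_p = (20 − 1)/0.213 = 89.2.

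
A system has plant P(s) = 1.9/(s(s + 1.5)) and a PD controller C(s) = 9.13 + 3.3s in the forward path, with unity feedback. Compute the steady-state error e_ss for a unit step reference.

0

The open loop C(s)P(s) has a pole at the origin (type 1), so the static position error constant is infinite and e_ss = 1/(1+∞) = 0.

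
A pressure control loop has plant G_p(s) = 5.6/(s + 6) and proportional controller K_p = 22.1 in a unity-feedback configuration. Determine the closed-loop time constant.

τ = 0.00771 s

Closed-loop transfer function: T(s) = K_p·G_p(s)/(1 + K_p·G_p(s)) = 123.8/(s + 6 + 123.8) = 123.8/(s + 129.8).
Time constant τ = 1/129.8 = 0.00771 s.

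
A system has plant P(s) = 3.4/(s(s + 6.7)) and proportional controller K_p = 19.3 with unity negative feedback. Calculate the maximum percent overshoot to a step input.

24%

From 1 + K_pP(s) = 0: s² + 6.7s + 65.62 = 0 ⇒ ω_n = 8.101, ζ = 0.4135.
%OS = 100·exp(−πζ/√(1−ζ²)) = 100·exp(−π·0.4135/√0.829) = 24%.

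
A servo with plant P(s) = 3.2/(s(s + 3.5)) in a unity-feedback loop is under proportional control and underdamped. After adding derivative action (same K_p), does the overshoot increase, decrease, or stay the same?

The derivative term adds K·K_d to the s-coefficient of the characteristic equation, raising 2ζω_n while ω_n is unchanged; ζ increases, so overshoot decreases.

decrease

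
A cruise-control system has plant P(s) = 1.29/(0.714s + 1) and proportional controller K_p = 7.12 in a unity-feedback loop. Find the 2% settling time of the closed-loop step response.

T_s ≈ 0.28 s

Closed loop: T(s) = K_p·P/(1+K_p·P) = 9.185/(0.714s + 1 + 9.185), with pole at s = −(1 + 9.185)/0.714 = −14.26.
τ = 1/14.26 = 0.0701 s, so 2% settling time ≈ 4τ = 0.28 s.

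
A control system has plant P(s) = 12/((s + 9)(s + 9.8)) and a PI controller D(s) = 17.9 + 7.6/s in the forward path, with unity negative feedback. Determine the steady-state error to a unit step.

The open loop D(s)P(s) has a pole at the origin (type 1), so the static position error constant is infinite and e_ss = 1/(1+∞) = 0.

0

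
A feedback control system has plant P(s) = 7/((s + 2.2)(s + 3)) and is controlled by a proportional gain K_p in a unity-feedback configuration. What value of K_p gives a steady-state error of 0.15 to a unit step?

Steady-state error for a unit step on this type-0 loop is 1/(1 + K_p·P(0)).
P(0) = 1.061. Require 1/(1 + K_p·1.061) = 0.15, so 1 + 1.061·K_p = 6.667.
K_p = (6.667 − 1)/1.061 = 5.34.

K_p = 5.34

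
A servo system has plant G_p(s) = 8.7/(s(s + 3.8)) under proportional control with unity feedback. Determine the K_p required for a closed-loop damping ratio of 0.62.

K_p = 1.08

Closed-loop characteristic equation: s² + 3.8s + K_p·8.7 = 0.
So ω_n = √(8.7K_p) and 2ζω_n = 3.8, giving ζ = 3.8/(2√(8.7K_p)).
Setting ζ = 0.62: √(8.7K_p) = 3.8/(2·0.62) = 3.065, so K_p = 9.391/8.7 = 1.08.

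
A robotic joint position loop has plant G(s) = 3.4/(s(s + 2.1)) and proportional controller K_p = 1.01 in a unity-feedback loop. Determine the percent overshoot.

11.5%

The closed-loop denominator s² + 2.1s + 3.434 gives ω_n = √3.434 = 1.853 and ζ = 2.1/(2ω_n) = 0.5666.
%OS = 100·exp(−πζ/√(1−ζ²)) = 100·exp(−π·0.5666/√0.6789) = 11.5%.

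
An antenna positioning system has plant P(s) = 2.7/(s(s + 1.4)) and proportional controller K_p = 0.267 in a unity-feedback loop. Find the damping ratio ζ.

The closed-loop denominator is s(s+1.4) + 0.267·2.7 = s² + 1.4s + 0.7209.
Matching s² + 2ζω_n s + ω_n²: ω_n = √0.7209 = 0.8491 rad/s and 2ζω_n = 1.4, so ζ = 1.4/(2·0.8491) = 0.824.

ζ = 0.824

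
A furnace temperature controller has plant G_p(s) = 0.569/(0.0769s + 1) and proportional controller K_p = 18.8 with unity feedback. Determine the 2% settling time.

Closed loop: T(s) = K_p·G_p/(1+K_p·G_p) = 10.7/(0.0769s + 1 + 10.7), with pole at s = −(1 + 10.7)/0.0769 = −152.1.
τ = 1/152.1 = 0.006574 s, so 2% settling time ≈ 4τ = 0.0263 s.

T_s ≈ 0.0263 s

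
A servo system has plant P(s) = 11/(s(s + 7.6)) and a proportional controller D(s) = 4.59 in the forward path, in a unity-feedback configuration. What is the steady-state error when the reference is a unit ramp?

0.151

The loop has one pole at the origin (type 1). Velocity error constant K_v = lim_{s→0} s·D(s)P(s) = 4.59·11/7.6 = 6.643.
Steady-state error to a unit ramp: e_ss = 1/K_v = 0.151.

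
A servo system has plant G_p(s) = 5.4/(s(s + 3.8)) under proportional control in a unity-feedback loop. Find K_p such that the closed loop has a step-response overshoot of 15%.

K_p = 2.5

From %OS = 100·exp(−πζ/√(1−ζ²)) = 15%, ζ = −ln(0.15)/√(π²+ln²(0.15)) = 0.5169.
Characteristic equation s² + 3.8s + 5.4K_p = 0 gives ζ = 3.8/(2√(5.4K_p)).
Setting ζ = 0.5169: √(5.4K_p) = 3.8/(2·0.5169) = 3.676, so K_p = 13.51/5.4 = 2.5.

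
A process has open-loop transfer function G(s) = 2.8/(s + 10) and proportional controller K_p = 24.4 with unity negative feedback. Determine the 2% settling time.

Closed-loop transfer function: T(s) = K_p·G(s)/(1 + K_p·G(s)) = 68.32/(s + 10 + 68.32) = 68.32/(s + 78.32).
Time constant τ = 1/78.32 = 0.01277 s, so the 2% settling time is about 4τ = 0.0511 s.

T_s ≈ 0.0511 s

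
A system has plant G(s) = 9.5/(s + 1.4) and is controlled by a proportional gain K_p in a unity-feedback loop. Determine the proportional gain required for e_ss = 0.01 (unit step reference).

The loop is type 0, so e_ss(step) = 1/(1 + K_pos) with K_pos = K_p·G(0).
G(0) = 6.786. Require 1/(1 + K_p·6.786) = 0.01, so 1 + 6.786·K_p = 100.
K_p = (100 − 1)/6.786 = 14.6.

K_p = 14.6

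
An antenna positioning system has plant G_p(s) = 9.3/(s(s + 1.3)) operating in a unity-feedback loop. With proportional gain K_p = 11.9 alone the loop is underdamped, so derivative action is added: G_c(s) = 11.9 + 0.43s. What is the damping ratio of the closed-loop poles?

ζ = 0.252

Forward path: (11.9 + 0.43s)·9.3/(s(s+1.3)). The closed-loop characteristic equation is s² + (1.3 + 9.3·0.43)s + 9.3·11.9 = 0.
That is s² + 5.299s + 110.7 = 0, so ω_n = 10.52 rad/s and ζ = 5.299/(2·10.52) = 0.2519.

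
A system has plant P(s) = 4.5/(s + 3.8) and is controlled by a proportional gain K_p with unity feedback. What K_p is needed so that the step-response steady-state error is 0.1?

Steady-state error for a unit step on this type-0 loop is 1/(1 + K_p·P(0)).
P(0) = 1.184. Require 1/(1 + K_p·1.184) = 0.1, so 1 + 1.184·K_p = 10.
K_p = (10 − 1)/1.184 = 7.6.

K_p = 7.6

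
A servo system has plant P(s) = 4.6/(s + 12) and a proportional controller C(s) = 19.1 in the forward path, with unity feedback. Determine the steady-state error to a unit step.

The loop is type 0. Static position error constant K_pos = C(0)·P(0) = 19.1·0.3833 = 7.322.
Steady-state error to a unit step: e_ss = 1/(1+K_pos) = 1/8.322 = 0.12.

0.12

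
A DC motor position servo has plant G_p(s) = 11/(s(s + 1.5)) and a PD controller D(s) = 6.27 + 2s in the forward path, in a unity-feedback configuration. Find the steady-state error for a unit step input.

The open loop D(s)G_p(s) has a pole at the origin (type 1), so the static position error constant is infinite and e_ss = 1/(1+∞) = 0.

0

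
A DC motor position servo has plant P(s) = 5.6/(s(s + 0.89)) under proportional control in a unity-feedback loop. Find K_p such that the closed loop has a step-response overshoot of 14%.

K_p = 0.126

From %OS = 100·exp(−πζ/√(1−ζ²)) = 14%, ζ = −ln(0.14)/√(π²+ln²(0.14)) = 0.5305.
Characteristic equation s² + 0.89s + 5.6K_p = 0 gives ζ = 0.89/(2√(5.6K_p)).
Setting ζ = 0.5305: √(5.6K_p) = 0.89/(2·0.5305) = 0.8388, so K_p = 0.7036/5.6 = 0.126.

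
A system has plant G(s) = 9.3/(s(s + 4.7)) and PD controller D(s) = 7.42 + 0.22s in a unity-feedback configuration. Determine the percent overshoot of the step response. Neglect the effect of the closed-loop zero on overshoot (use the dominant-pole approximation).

24.8%

Forward path: (7.42 + 0.22s)·9.3/(s(s+4.7)). The closed-loop characteristic equation is s² + (4.7 + 9.3·0.22)s + 9.3·7.42 = 0.
That is s² + 6.746s + 69.01 = 0, so ω_n = 8.307 rad/s and ζ = 6.746/(2·8.307) = 0.406.
%OS = 100·exp(−πζ/√(1−ζ²)) = 24.8%.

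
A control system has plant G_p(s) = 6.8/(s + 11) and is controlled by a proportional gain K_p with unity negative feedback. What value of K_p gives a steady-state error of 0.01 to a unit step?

For a type-0 loop with proportional control, e_ss = 1/(1 + K_p·G_p(0)).
G_p(0) = 0.6182. Require 1/(1 + K_p·0.6182) = 0.01, so 1 + 0.6182·K_p = 100.
K_p = (100 − 1)/0.6182 = 160.

K_p = 160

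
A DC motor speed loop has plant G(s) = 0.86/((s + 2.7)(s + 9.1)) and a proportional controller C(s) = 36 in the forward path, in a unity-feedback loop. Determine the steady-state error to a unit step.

The loop is type 0. Static position error constant K_pos = C(0)·G(0) = 36·0.035 = 1.26.
Steady-state error to a unit step: e_ss = 1/(1+K_pos) = 1/2.26 = 0.442.

0.442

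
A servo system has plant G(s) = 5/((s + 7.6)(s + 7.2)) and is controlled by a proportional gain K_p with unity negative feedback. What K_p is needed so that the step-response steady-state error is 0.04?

K_p = 263

Steady-state error for a unit step on this type-0 loop is 1/(1 + K_p·G(0)).
G(0) = 0.09137. Require 1/(1 + K_p·0.09137) = 0.04, so 1 + 0.09137·K_p = 25.
K_p = (25 − 1)/0.09137 = 263.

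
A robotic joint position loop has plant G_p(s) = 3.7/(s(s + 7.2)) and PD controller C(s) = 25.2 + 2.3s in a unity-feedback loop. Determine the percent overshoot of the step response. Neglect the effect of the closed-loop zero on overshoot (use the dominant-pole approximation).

1.23%

Forward path: (25.2 + 2.3s)·3.7/(s(s+7.2)). The closed-loop characteristic equation is s² + (7.2 + 3.7·2.3)s + 3.7·25.2 = 0.
That is s² + 15.71s + 93.24 = 0, so ω_n = 9.656 rad/s and ζ = 15.71/(2·9.656) = 0.8135.
%OS = 100·exp(−πζ/√(1−ζ²)) = 1.23%.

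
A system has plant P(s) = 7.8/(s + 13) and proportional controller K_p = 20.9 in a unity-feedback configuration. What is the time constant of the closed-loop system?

Closed-loop transfer function: T(s) = K_p·P(s)/(1 + K_p·P(s)) = 163/(s + 13 + 163) = 163/(s + 176).
Time constant τ = 1/176 = 0.00568 s.

τ = 0.00568 s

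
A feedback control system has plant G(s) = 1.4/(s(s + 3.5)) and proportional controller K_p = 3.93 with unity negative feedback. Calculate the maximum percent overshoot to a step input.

2.96%

The closed-loop denominator s² + 3.5s + 5.502 gives ω_n = √5.502 = 2.346 and ζ = 3.5/(2ω_n) = 0.7461.
%OS = 100·exp(−πζ/√(1−ζ²)) = 100·exp(−π·0.7461/√0.4434) = 2.96%.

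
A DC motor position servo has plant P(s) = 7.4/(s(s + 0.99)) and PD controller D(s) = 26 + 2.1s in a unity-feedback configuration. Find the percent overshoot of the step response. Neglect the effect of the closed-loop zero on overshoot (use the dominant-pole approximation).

9.72%

Forward path: (26 + 2.1s)·7.4/(s(s+0.99)). The closed-loop characteristic equation is s² + (0.99 + 7.4·2.1)s + 7.4·26 = 0.
That is s² + 16.53s + 192.4 = 0, so ω_n = 13.87 rad/s and ζ = 16.53/(2·13.87) = 0.5959.
%OS = 100·exp(−πζ/√(1−ζ²)) = 9.72%.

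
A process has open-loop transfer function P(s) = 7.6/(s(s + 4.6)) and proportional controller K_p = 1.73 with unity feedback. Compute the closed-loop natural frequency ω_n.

1 + K_p·P(s) = 0 gives s² + 4.6s + 13.15 = 0.
Matching s² + 2ζω_n s + ω_n²: ω_n = √13.15 = 3.626 rad/s and 2ζω_n = 4.6, so ζ = 4.6/(2·3.626) = 0.634.

ω_n = 3.63 rad/s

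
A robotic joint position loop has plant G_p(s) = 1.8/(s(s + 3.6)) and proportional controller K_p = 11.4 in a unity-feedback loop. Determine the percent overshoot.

Closed-loop characteristic equation: s² + 3.6s + 20.52 = 0, so ω_n = 4.53 rad/s and ζ = 3.6/(2·4.53) = 0.3974.
%OS = 100·exp(−πζ/√(1−ζ²)) = 100·exp(−π·0.3974/√0.8421) = 25.7%.

25.7%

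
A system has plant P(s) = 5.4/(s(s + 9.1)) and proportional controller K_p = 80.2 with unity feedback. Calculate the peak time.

The closed-loop denominator s² + 9.1s + 433.1 gives ω_n = √433.1 = 20.81 and ζ = 9.1/(2ω_n) = 0.2186.
Damped frequency ω_d = ω_n√(1−ζ²) = 20.31 rad/s, so peak time T_p = π/ω_d = 0.155 s.

T_p = 0.155 s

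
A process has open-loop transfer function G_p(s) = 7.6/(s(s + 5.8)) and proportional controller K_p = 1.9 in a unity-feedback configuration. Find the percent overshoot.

2.45%

The closed-loop denominator s² + 5.8s + 14.44 gives ω_n = √14.44 = 3.8 and ζ = 5.8/(2ω_n) = 0.7632.
%OS = 100·exp(−πζ/√(1−ζ²)) = 100·exp(−π·0.7632/√0.4176) = 2.45%.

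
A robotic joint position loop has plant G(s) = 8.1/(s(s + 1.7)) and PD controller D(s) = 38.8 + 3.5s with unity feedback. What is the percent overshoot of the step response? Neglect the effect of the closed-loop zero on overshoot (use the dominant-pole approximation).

0.663%

Forward path: (38.8 + 3.5s)·8.1/(s(s+1.7)). The closed-loop characteristic equation is s² + (1.7 + 8.1·3.5)s + 8.1·38.8 = 0.
That is s² + 30.05s + 314.3 = 0, so ω_n = 17.73 rad/s and ζ = 30.05/(2·17.73) = 0.8475.
%OS = 100·exp(−πζ/√(1−ζ²)) = 0.663%.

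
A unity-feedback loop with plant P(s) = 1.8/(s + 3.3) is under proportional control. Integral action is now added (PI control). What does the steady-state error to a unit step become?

Adding integral action puts a pole at s = 0 in the forward path, raising the system type to 1; a type-1 loop has zero steady-state error to a step.

0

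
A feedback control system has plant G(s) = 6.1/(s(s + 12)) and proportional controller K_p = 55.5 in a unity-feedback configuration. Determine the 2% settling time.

From 1 + K_pG(s) = 0: s² + 12s + 338.5 = 0 ⇒ ω_n = 18.4, ζ = 0.3261.
2% settling time T_s ≈ 4/(ζω_n) = 4/6 = 0.667 s.

T_s ≈ 0.667 s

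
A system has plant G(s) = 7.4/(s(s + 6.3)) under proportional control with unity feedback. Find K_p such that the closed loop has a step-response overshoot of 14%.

K_p = 4.76

From %OS = 100·exp(−πζ/√(1−ζ²)) = 14%, ζ = −ln(0.14)/√(π²+ln²(0.14)) = 0.5305.
Characteristic equation s² + 6.3s + 7.4K_p = 0 gives ζ = 6.3/(2√(7.4K_p)).
Setting ζ = 0.5305: √(7.4K_p) = 6.3/(2·0.5305) = 5.938, so K_p = 35.26/7.4 = 4.76.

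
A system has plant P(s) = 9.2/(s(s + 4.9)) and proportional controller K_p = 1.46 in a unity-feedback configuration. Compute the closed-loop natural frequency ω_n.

ω_n = 3.66 rad/s

The closed-loop denominator is s(s+4.9) + 1.46·9.2 = s² + 4.9s + 13.43.
So ω_n² = 13.43 ⇒ ω_n = 3.665 rad/s, and ζ = 4.9/(2ω_n) = 0.668.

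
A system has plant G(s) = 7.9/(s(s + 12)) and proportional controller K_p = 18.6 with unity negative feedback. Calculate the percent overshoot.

From 1 + K_pG(s) = 0: s² + 12s + 146.9 = 0 ⇒ ω_n = 12.12, ζ = 0.495.
%OS = 100·exp(−πζ/√(1−ζ²)) = 100·exp(−π·0.495/√0.755) = 16.7%.

16.7%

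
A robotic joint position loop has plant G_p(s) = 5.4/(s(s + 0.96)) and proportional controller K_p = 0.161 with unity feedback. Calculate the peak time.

T_p = 3.93 s

Closed-loop characteristic equation: s² + 0.96s + 0.8694 = 0, so ω_n = 0.9324 rad/s and ζ = 0.96/(2·0.9324) = 0.5148.
Damped frequency ω_d = ω_n√(1−ζ²) = 0.7994 rad/s, so peak time T_p = π/ω_d = 3.93 s.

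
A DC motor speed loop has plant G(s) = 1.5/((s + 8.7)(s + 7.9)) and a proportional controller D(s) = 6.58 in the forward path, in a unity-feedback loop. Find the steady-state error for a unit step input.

The loop is type 0. Static position error constant K_pos = D(0)·G(0) = 6.58·0.02182 = 0.1436.
Steady-state error to a unit step: e_ss = 1/(1+K_pos) = 1/1.144 = 0.874.

0.874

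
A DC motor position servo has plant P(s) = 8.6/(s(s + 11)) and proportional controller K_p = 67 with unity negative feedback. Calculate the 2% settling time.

From 1 + K_pP(s) = 0: s² + 11s + 576.2 = 0 ⇒ ω_n = 24, ζ = 0.2291.
2% settling time T_s ≈ 4/(ζω_n) = 4/5.5 = 0.727 s.

T_s ≈ 0.727 s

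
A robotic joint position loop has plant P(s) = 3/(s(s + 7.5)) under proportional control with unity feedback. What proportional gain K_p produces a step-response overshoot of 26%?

From %OS = 100·exp(−πζ/√(1−ζ²)) = 26%, ζ = −ln(0.26)/√(π²+ln²(0.26)) = 0.3941.
Characteristic equation s² + 7.5s + 3K_p = 0 gives ζ = 7.5/(2√(3K_p)).
Setting ζ = 0.3941: √(3K_p) = 7.5/(2·0.3941) = 9.516, so K_p = 90.55/3 = 30.2.

K_p = 30.2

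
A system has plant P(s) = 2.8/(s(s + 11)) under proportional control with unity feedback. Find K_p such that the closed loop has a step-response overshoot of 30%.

From %OS = 100·exp(−πζ/√(1−ζ²)) = 30%, ζ = −ln(0.3)/√(π²+ln²(0.3)) = 0.3579.
Characteristic equation s² + 11s + 2.8K_p = 0 gives ζ = 11/(2√(2.8K_p)).
Setting ζ = 0.3579: √(2.8K_p) = 11/(2·0.3579) = 15.37, so K_p = 236.2/2.8 = 84.4.

K_p = 84.4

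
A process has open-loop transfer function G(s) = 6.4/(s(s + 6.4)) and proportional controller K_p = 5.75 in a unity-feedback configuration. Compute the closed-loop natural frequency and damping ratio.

With unity feedback the closed-loop characteristic equation is s² + 6.4s + 5.75·6.4 = s² + 6.4s + 36.8 = 0.
So ω_n² = 36.8 ⇒ ω_n = 6.066 rad/s, and ζ = 6.4/(2ω_n) = 0.528.

ω_n = 6.07 rad/s, ζ = 0.528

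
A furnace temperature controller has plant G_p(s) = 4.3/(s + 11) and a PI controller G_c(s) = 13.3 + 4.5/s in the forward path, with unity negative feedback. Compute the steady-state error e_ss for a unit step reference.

0

The open loop G_c(s)G_p(s) has a pole at the origin (type 1), so the static position error constant is infinite and e_ss = 1/(1+∞) = 0.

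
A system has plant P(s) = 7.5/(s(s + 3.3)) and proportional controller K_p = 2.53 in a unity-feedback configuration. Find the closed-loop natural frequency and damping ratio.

ω_n = 4.36 rad/s, ζ = 0.379

With unity feedback the closed-loop characteristic equation is s² + 3.3s + 2.53·7.5 = s² + 3.3s + 18.97 = 0.
Matching s² + 2ζω_n s + ω_n²: ω_n = √18.97 = 4.356 rad/s and 2ζω_n = 3.3, so ζ = 3.3/(2·4.356) = 0.379.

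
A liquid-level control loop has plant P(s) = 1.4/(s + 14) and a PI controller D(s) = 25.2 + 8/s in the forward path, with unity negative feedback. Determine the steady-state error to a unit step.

The open loop D(s)P(s) has a pole at the origin (type 1), so the static position error constant is infinite and e_ss = 1/(1+∞) = 0.

0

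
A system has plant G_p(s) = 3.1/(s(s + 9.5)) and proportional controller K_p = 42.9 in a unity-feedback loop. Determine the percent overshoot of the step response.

The closed-loop denominator s² + 9.5s + 133 gives ω_n = √133 = 11.53 and ζ = 9.5/(2ω_n) = 0.4119.
%OS = 100·exp(−πζ/√(1−ζ²)) = 100·exp(−π·0.4119/√0.8303) = 24.2%.

24.2%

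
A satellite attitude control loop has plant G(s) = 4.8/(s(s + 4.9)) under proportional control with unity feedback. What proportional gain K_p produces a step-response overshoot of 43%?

From %OS = 100·exp(−πζ/√(1−ζ²)) = 43%, ζ = −ln(0.43)/√(π²+ln²(0.43)) = 0.2594.
Characteristic equation s² + 4.9s + 4.8K_p = 0 gives ζ = 4.9/(2√(4.8K_p)).
Setting ζ = 0.2594: √(4.8K_p) = 4.9/(2·0.2594) = 9.443, so K_p = 89.17/4.8 = 18.6.

K_p = 18.6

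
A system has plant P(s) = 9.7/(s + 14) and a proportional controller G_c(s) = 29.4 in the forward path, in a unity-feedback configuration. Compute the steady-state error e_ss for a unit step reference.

The loop is type 0. Static position error constant K_pos = G_c(0)·P(0) = 29.4·0.6929 = 20.37.
Steady-state error to a unit step: e_ss = 1/(1+K_pos) = 1/21.37 = 0.0468.

0.0468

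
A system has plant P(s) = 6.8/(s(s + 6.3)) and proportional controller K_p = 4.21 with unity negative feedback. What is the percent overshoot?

10.1%

The closed-loop denominator s² + 6.3s + 28.63 gives ω_n = √28.63 = 5.351 and ζ = 6.3/(2ω_n) = 0.5887.
%OS = 100·exp(−πζ/√(1−ζ²)) = 100·exp(−π·0.5887/√0.6534) = 10.1%.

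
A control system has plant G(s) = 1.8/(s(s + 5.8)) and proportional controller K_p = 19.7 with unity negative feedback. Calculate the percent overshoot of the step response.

The closed-loop denominator s² + 5.8s + 35.46 gives ω_n = √35.46 = 5.955 and ζ = 5.8/(2ω_n) = 0.487.
%OS = 100·exp(−πζ/√(1−ζ²)) = 100·exp(−π·0.487/√0.7628) = 17.3%.

17.3%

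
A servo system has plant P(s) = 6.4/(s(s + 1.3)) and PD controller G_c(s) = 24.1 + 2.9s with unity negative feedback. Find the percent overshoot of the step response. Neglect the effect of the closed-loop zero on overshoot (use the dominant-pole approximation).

1.53%

Forward path: (24.1 + 2.9s)·6.4/(s(s+1.3)). The closed-loop characteristic equation is s² + (1.3 + 6.4·2.9)s + 6.4·24.1 = 0.
That is s² + 19.86s + 154.2 = 0, so ω_n = 12.42 rad/s and ζ = 19.86/(2·12.42) = 0.7996.
%OS = 100·exp(−πζ/√(1−ζ²)) = 1.53%.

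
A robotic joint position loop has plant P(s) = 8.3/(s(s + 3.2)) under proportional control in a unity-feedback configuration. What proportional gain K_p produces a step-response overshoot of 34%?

From %OS = 100·exp(−πζ/√(1−ζ²)) = 34%, ζ = −ln(0.34)/√(π²+ln²(0.34)) = 0.3248.
Characteristic equation s² + 3.2s + 8.3K_p = 0 gives ζ = 3.2/(2√(8.3K_p)).
Setting ζ = 0.3248: √(8.3K_p) = 3.2/(2·0.3248) = 4.926, so K_p = 24.27/8.3 = 2.92.

K_p = 2.92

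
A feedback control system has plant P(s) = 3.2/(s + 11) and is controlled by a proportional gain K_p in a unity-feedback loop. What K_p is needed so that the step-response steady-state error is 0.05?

K_p = 65.3

The loop is type 0, so e_ss(step) = 1/(1 + K_pos) with K_pos = K_p·P(0).
P(0) = 0.2909. Require 1/(1 + K_p·0.2909) = 0.05, so 1 + 0.2909·K_p = 20.
K_p = (20 − 1)/0.2909 = 65.3.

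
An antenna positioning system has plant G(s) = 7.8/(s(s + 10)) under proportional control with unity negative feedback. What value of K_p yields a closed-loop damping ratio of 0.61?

Closed-loop characteristic equation: s² + 10s + K_p·7.8 = 0.
So ω_n = √(7.8K_p) and 2ζω_n = 10, giving ζ = 10/(2√(7.8K_p)).
Setting ζ = 0.61: √(7.8K_p) = 10/(2·0.61) = 8.197, so K_p = 67.19/7.8 = 8.61.

K_p = 8.61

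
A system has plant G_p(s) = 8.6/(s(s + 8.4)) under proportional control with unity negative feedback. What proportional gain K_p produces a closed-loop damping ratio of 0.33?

K_p = 18.8

Closed-loop characteristic equation: s² + 8.4s + K_p·8.6 = 0.
So ω_n = √(8.6K_p) and 2ζω_n = 8.4, giving ζ = 8.4/(2√(8.6K_p)).
Setting ζ = 0.33: √(8.6K_p) = 8.4/(2·0.33) = 12.73, so K_p = 162/8.6 = 18.8.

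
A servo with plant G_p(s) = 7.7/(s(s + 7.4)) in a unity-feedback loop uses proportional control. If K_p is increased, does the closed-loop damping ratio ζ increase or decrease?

ζ = 7.4/(2√(7.7K_p)); increasing K_p raises the denominator, so ζ falls.

decrease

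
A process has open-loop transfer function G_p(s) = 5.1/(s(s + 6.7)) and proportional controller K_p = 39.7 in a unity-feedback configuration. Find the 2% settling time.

T_s ≈ 1.19 s

Closed-loop characteristic equation: s² + 6.7s + 202.5 = 0, so ω_n = 14.23 rad/s and ζ = 6.7/(2·14.23) = 0.2354.
2% settling time T_s ≈ 4/(ζω_n) = 4/3.35 = 1.19 s.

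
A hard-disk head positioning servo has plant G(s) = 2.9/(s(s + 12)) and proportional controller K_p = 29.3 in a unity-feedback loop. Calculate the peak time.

Closed-loop characteristic equation: s² + 12s + 84.97 = 0, so ω_n = 9.218 rad/s and ζ = 12/(2·9.218) = 0.6509.
Damped frequency ω_d = ω_n√(1−ζ²) = 6.998 rad/s, so peak time T_p = π/ω_d = 0.449 s.

T_p = 0.449 s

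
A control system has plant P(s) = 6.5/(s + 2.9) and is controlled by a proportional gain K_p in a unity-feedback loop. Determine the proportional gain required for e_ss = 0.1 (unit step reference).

For a type-0 loop with proportional control, e_ss = 1/(1 + K_p·P(0)).
P(0) = 2.241. Require 1/(1 + K_p·2.241) = 0.1, so 1 + 2.241·K_p = 10.
K_p = (10 − 1)/2.241 = 4.02.

K_p = 4.02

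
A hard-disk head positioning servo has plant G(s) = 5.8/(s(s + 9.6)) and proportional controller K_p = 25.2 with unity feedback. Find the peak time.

Closed-loop characteristic equation: s² + 9.6s + 146.2 = 0, so ω_n = 12.09 rad/s and ζ = 9.6/(2·12.09) = 0.397.
Damped frequency ω_d = ω_n√(1−ζ²) = 11.1 rad/s, so peak time T_p = π/ω_d = 0.283 s.

T_p = 0.283 s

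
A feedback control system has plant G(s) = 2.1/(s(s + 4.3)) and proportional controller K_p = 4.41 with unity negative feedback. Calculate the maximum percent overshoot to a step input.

Closed-loop characteristic equation: s² + 4.3s + 9.261 = 0, so ω_n = 3.043 rad/s and ζ = 4.3/(2·3.043) = 0.7065.
%OS = 100·exp(−πζ/√(1−ζ²)) = 100·exp(−π·0.7065/√0.5009) = 4.34%.

4.34%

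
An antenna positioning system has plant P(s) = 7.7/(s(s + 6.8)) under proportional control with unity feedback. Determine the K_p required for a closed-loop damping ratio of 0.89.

Closed-loop characteristic equation: s² + 6.8s + K_p·7.7 = 0.
So ω_n = √(7.7K_p) and 2ζω_n = 6.8, giving ζ = 6.8/(2√(7.7K_p)).
Setting ζ = 0.89: √(7.7K_p) = 6.8/(2·0.89) = 3.82, so K_p = 14.59/7.7 = 1.9.

K_p = 1.9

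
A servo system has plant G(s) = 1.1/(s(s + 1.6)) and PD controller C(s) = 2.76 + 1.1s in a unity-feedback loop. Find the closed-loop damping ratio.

Forward path: (2.76 + 1.1s)·1.1/(s(s+1.6)). The closed-loop characteristic equation is s² + (1.6 + 1.1·1.1)s + 1.1·2.76 = 0.
That is s² + 2.81s + 3.036 = 0, so ω_n = 1.742 rad/s and ζ = 2.81/(2·1.742) = 0.8064.

ζ = 0.806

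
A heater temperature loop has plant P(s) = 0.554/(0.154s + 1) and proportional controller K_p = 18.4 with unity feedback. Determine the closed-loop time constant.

τ = 0.0138 s

Closed loop: T(s) = K_p·P/(1+K_p·P) = 10.19/(0.154s + 1 + 10.19), with pole at s = −(1 + 10.19)/0.154 = −72.69.
Closed-loop time constant τ = 1/72.69 = 0.0138 s.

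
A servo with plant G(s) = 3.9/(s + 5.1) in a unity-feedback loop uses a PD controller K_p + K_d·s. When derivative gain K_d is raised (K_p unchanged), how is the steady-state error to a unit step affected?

At s = 0 the derivative term contributes nothing: C(0) = K_p regardless of K_d, so K_pos = K_p·G(0) and e_ss are unchanged.

unchanged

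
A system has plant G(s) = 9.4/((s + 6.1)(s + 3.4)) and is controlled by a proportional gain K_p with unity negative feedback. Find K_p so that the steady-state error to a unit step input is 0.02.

Steady-state error for a unit step on this type-0 loop is 1/(1 + K_p·G(0)).
G(0) = 0.4532. Require 1/(1 + K_p·0.4532) = 0.02, so 1 + 0.4532·K_p = 50.
K_p = (50 − 1)/0.4532 = 108.

K_p = 108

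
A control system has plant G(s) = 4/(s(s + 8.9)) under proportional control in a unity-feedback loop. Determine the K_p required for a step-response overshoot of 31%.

K_p = 40.6

From %OS = 100·exp(−πζ/√(1−ζ²)) = 31%, ζ = −ln(0.31)/√(π²+ln²(0.31)) = 0.3493.
Characteristic equation s² + 8.9s + 4K_p = 0 gives ζ = 8.9/(2√(4K_p)).
Setting ζ = 0.3493: √(4K_p) = 8.9/(2·0.3493) = 12.74, so K_p = 162.3/4 = 40.6.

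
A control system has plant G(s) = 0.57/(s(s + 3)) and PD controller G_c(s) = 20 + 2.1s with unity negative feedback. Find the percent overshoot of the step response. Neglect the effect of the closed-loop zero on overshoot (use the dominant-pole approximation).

8.27%

Forward path: (20 + 2.1s)·0.57/(s(s+3)). The closed-loop characteristic equation is s² + (3 + 0.57·2.1)s + 0.57·20 = 0.
That is s² + 4.197s + 11.4 = 0, so ω_n = 3.376 rad/s and ζ = 4.197/(2·3.376) = 0.6215.
%OS = 100·exp(−πζ/√(1−ζ²)) = 8.27%.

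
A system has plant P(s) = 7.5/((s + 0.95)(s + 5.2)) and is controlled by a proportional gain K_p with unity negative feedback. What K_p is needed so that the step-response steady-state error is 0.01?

For a type-0 loop with proportional control, e_ss = 1/(1 + K_p·P(0)).
P(0) = 1.518. Require 1/(1 + K_p·1.518) = 0.01, so 1 + 1.518·K_p = 100.
K_p = (100 − 1)/1.518 = 65.2.

K_p = 65.2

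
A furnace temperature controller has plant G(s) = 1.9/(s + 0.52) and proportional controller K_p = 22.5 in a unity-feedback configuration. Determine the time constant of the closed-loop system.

τ = 0.0231 s

Closed-loop transfer function: T(s) = K_p·G(s)/(1 + K_p·G(s)) = 42.75/(s + 0.52 + 42.75) = 42.75/(s + 43.27).
Time constant τ = 1/43.27 = 0.0231 s.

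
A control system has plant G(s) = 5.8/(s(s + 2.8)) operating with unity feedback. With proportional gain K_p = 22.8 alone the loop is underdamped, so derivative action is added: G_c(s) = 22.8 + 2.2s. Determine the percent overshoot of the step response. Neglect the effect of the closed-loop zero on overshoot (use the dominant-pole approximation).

Forward path: (22.8 + 2.2s)·5.8/(s(s+2.8)). The closed-loop characteristic equation is s² + (2.8 + 5.8·2.2)s + 5.8·22.8 = 0.
That is s² + 15.56s + 132.2 = 0, so ω_n = 11.5 rad/s and ζ = 15.56/(2·11.5) = 0.6765.
%OS = 100·exp(−πζ/√(1−ζ²)) = 5.58%.

5.58%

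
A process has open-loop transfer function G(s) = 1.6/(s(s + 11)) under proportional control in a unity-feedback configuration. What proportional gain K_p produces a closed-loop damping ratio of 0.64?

Closed-loop characteristic equation: s² + 11s + K_p·1.6 = 0.
So ω_n = √(1.6K_p) and 2ζω_n = 11, giving ζ = 11/(2√(1.6K_p)).
Setting ζ = 0.64: √(1.6K_p) = 11/(2·0.64) = 8.594, so K_p = 73.85/1.6 = 46.2.

K_p = 46.2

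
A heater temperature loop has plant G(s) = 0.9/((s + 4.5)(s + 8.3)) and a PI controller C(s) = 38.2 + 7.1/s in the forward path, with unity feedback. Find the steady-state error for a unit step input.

0

The open loop C(s)G(s) has a pole at the origin (type 1), so the static position error constant is infinite and e_ss = 1/(1+∞) = 0.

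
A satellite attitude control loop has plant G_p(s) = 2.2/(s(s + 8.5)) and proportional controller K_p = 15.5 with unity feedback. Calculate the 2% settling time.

The closed-loop denominator s² + 8.5s + 34.1 gives ω_n = √34.1 = 5.84 and ζ = 8.5/(2ω_n) = 0.7278.
2% settling time T_s ≈ 4/(ζω_n) = 4/4.25 = 0.941 s.

T_s ≈ 0.941 s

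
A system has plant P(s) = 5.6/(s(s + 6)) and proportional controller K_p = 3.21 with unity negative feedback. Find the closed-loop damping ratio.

ζ = 0.708

1 + K_p·P(s) = 0 gives s² + 6s + 17.98 = 0.
Matching s² + 2ζω_n s + ω_n²: ω_n = √17.98 = 4.24 rad/s and 2ζω_n = 6, so ζ = 6/(2·4.24) = 0.708.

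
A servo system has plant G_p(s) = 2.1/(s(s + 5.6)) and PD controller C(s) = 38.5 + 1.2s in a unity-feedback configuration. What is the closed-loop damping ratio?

ζ = 0.452

Forward path: (38.5 + 1.2s)·2.1/(s(s+5.6)). The closed-loop characteristic equation is s² + (5.6 + 2.1·1.2)s + 2.1·38.5 = 0.
That is s² + 8.12s + 80.85 = 0, so ω_n = 8.992 rad/s and ζ = 8.12/(2·8.992) = 0.4515.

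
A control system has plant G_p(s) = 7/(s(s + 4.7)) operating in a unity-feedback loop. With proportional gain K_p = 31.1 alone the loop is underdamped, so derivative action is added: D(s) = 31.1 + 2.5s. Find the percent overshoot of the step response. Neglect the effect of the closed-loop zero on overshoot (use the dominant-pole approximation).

Forward path: (31.1 + 2.5s)·7/(s(s+4.7)). The closed-loop characteristic equation is s² + (4.7 + 7·2.5)s + 7·31.1 = 0.
That is s² + 22.2s + 217.7 = 0, so ω_n = 14.75 rad/s and ζ = 22.2/(2·14.75) = 0.7523.
%OS = 100·exp(−πζ/√(1−ζ²)) = 2.77%.

2.77%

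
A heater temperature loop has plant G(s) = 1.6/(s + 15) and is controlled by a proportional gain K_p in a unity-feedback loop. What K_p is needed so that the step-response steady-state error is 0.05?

K_p = 178

The loop is type 0, so e_ss(step) = 1/(1 + K_pos) with K_pos = K_p·G(0).
G(0) = 0.1067. Require 1/(1 + K_p·0.1067) = 0.05, so 1 + 0.1067·K_p = 20.
K_p = (20 − 1)/0.1067 = 178.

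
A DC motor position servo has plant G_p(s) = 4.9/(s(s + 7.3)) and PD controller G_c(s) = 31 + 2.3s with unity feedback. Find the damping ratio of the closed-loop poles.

ζ = 0.753

Forward path: (31 + 2.3s)·4.9/(s(s+7.3)). The closed-loop characteristic equation is s² + (7.3 + 4.9·2.3)s + 4.9·31 = 0.
That is s² + 18.57s + 151.9 = 0, so ω_n = 12.32 rad/s and ζ = 18.57/(2·12.32) = 0.7534.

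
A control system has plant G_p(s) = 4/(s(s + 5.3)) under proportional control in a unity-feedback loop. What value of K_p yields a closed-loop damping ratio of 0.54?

K_p = 6.02

Closed-loop characteristic equation: s² + 5.3s + K_p·4 = 0.
So ω_n = √(4K_p) and 2ζω_n = 5.3, giving ζ = 5.3/(2√(4K_p)).
Setting ζ = 0.54: √(4K_p) = 5.3/(2·0.54) = 4.907, so K_p = 24.08/4 = 6.02.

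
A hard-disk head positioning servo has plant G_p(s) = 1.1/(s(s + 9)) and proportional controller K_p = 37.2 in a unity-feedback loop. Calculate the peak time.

T_p = 0.691 s

The closed-loop denominator s² + 9s + 40.92 gives ω_n = √40.92 = 6.397 and ζ = 9/(2ω_n) = 0.7035.
Damped frequency ω_d = ω_n√(1−ζ²) = 4.546 rad/s, so peak time T_p = π/ω_d = 0.691 s.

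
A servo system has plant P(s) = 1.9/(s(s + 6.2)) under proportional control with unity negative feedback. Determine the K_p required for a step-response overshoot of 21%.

K_p = 25.6

From %OS = 100·exp(−πζ/√(1−ζ²)) = 21%, ζ = −ln(0.21)/√(π²+ln²(0.21)) = 0.4449.
Characteristic equation s² + 6.2s + 1.9K_p = 0 gives ζ = 6.2/(2√(1.9K_p)).
Setting ζ = 0.4449: √(1.9K_p) = 6.2/(2·0.4449) = 6.968, so K_p = 48.55/1.9 = 25.6.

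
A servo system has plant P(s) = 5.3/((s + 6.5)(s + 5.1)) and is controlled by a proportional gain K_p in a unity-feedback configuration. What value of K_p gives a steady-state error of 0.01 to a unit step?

K_p = 619

For a type-0 loop with proportional control, e_ss = 1/(1 + K_p·P(0)).
P(0) = 0.1599. Require 1/(1 + K_p·0.1599) = 0.01, so 1 + 0.1599·K_p = 100.
K_p = (100 − 1)/0.1599 = 619.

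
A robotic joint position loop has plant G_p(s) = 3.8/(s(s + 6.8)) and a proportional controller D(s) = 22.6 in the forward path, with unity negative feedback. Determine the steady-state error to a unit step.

0

The open loop D(s)G_p(s) has a pole at the origin (type 1), so the static position error constant is infinite and e_ss = 1/(1+∞) = 0.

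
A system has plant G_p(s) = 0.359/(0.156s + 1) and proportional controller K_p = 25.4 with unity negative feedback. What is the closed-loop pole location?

Closed loop: T(s) = K_p·G_p/(1+K_p·G_p) = 9.119/(0.156s + 1 + 9.119), with pole at s = −(1 + 9.119)/0.156 = −64.86.

s = -64.86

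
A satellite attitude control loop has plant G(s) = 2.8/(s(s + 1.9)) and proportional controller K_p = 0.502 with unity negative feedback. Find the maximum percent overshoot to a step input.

1.49%

From 1 + K_pG(s) = 0: s² + 1.9s + 1.406 = 0 ⇒ ω_n = 1.186, ζ = 0.8013.
%OS = 100·exp(−πζ/√(1−ζ²)) = 100·exp(−π·0.8013/√0.3579) = 1.49%.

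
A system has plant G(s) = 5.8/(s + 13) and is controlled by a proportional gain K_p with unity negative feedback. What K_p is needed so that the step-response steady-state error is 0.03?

K_p = 72.5

Steady-state error for a unit step on this type-0 loop is 1/(1 + K_p·G(0)).
G(0) = 0.4462. Require 1/(1 + K_p·0.4462) = 0.03, so 1 + 0.4462·K_p = 33.33.
K_p = (33.33 − 1)/0.4462 = 72.5.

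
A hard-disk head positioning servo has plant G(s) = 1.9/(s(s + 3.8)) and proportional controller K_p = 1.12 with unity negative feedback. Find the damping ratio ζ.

ζ = 1.3

With unity feedback the closed-loop characteristic equation is s² + 3.8s + 1.12·1.9 = s² + 3.8s + 2.128 = 0.
So ω_n² = 2.128 ⇒ ω_n = 1.459 rad/s, and ζ = 3.8/(2ω_n) = 1.3.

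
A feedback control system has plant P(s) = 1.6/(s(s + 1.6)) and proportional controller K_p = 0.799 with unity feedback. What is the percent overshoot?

Closed-loop characteristic equation: s² + 1.6s + 1.278 = 0, so ω_n = 1.131 rad/s and ζ = 1.6/(2·1.131) = 0.7075.
%OS = 100·exp(−πζ/√(1−ζ²)) = 100·exp(−π·0.7075/√0.4994) = 4.3%.

4.3%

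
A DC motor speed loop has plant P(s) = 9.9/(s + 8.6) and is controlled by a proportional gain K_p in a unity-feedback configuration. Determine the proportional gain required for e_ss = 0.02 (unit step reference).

For a type-0 loop with proportional control, e_ss = 1/(1 + K_p·P(0)).
P(0) = 1.151. Require 1/(1 + K_p·1.151) = 0.02, so 1 + 1.151·K_p = 50.
K_p = (50 − 1)/1.151 = 42.6.

K_p = 42.6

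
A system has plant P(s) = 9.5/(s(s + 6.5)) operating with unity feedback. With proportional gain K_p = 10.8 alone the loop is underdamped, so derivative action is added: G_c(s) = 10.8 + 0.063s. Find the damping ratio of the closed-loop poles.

ζ = 0.35

Forward path: (10.8 + 0.063s)·9.5/(s(s+6.5)). The closed-loop characteristic equation is s² + (6.5 + 9.5·0.063)s + 9.5·10.8 = 0.
That is s² + 7.098s + 102.6 = 0, so ω_n = 10.13 rad/s and ζ = 7.098/(2·10.13) = 0.3504.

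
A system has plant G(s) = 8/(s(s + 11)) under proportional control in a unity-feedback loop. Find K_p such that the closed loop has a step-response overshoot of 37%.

K_p = 41.5

From %OS = 100·exp(−πζ/√(1−ζ²)) = 37%, ζ = −ln(0.37)/√(π²+ln²(0.37)) = 0.3017.
Characteristic equation s² + 11s + 8K_p = 0 gives ζ = 11/(2√(8K_p)).
Setting ζ = 0.3017: √(8K_p) = 11/(2·0.3017) = 18.23, so K_p = 332.3/8 = 41.5.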